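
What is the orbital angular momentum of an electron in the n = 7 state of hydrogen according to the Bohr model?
7.382e-34 J·s (or 7ℏ)

In the Bohr model, angular momentum is quantized:
L = nℏ

where ℏ = h/(2π) = 1.05457e-34 J·s

For n = 7:
L = 7 × 1.05457e-34 J·s
L = 7.382e-34 J·s

This can also be written as L = 7ℏ.
The angular momentum is an integer multiple of the reduced Planck constant.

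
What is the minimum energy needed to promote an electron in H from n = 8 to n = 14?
0.14 eV

The energy levels of a hydrogen-like atom are E_n = -13.6057 eV / n².

Energy at n = 8: E_8 = -13.6057 / 8² = -0.21259 eV
Energy at n = 14: E_14 = -13.6057 / 14² = -0.06942 eV

The excitation energy is the difference:
ΔE = E_14 - E_8
ΔE = -0.06942 - (-0.21259)
ΔE = 0.14 eV

Since this is positive, energy must be absorbed (photon absorption).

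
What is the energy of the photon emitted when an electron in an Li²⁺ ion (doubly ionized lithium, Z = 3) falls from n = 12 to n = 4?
6.802850 eV

The energy levels are E_n = -13.6057 Z² eV / n².

Energy at n = 12: E_12 = -13.6057 × 3² / 12² = -0.850356250 eV
Energy at n = 4: E_4 = -13.6057 × 3² / 4² = -7.653206250 eV

For emission (electron falling to lower state), the photon energy is:
E_photon = E_12 - E_4 = |-0.850356250 - (-7.653206250)|
E_photon = 6.802850 eV

This energy is carried away by the emitted photon.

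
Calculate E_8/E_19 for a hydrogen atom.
5.640625

Using E_n = -13.6057 Z² / n² eV with Z = 1:

E_8 = -13.6057 / 8² = -13.6057 / 64 = -0.21258906 eV
E_19 = -13.6057 / 19² = -13.6057 / 361 = -0.03768892 eV

The ratio is:
E_8/E_19 = (-0.21258906) / (-0.03768892)
E_8/E_19 = (-13.6057/64) / (-13.6057/361)
E_8/E_19 = 361/64
E_8/E_19 = 5.640625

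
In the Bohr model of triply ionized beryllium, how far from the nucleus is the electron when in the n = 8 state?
0.8467 nm (or 8.4668 Å)

The Bohr radius formula is:
r_n = n² a₀ / Z

where a₀ = 0.0529177 nm is the Bohr radius.

For Be³⁺ (Z = 4) at n = 8:
r_8 = 8² × 0.0529177 nm / 4
r_8 = 64 × 0.0529177 nm / 4
r_8 = 3.38673 nm / 4
r_8 = 0.8467 nm

The electron orbits at approximately 0.8467 nm from the nucleus.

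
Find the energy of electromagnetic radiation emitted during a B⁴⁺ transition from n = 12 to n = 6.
7.0863 eV

The energy levels are E_n = -13.6057 Z² eV / n².

Energy at n = 12: E_12 = -13.6057 × 5² / 12² = -2.3621007 eV
Energy at n = 6: E_6 = -13.6057 × 5² / 6² = -9.4484028 eV

For emission (electron falling to lower state), the photon energy is:
E_photon = E_12 - E_6 = |-2.3621007 - (-9.4484028)|
E_photon = 7.0863 eV

This energy is carried away by the emitted photon.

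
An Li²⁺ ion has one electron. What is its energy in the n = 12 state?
-0.8504 eV

For hydrogen-like ions, the energy levels scale with Z²:
E_n = -13.6057 Z² / n² eV

For Li²⁺ (Z = 3) at n = 12:
E_12 = -13.6057 × 3² / 12²
E_12 = -13.6057 × 9 / 144
E_12 = -122.4513 / 144
E_12 = -0.8504 eV

The energy is 9 times more negative than hydrogen at the same n due to the stronger nuclear charge.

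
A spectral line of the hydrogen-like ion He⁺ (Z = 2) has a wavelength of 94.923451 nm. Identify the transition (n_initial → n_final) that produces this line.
n = 10 → n = 2

First, find the photon energy from the wavelength (hc = 1239.84 eV·nm):
E = hc/λ = 1239.84 eV·nm / 94.923451 nm = 13.061472 eV

The energy levels of He⁺ satisfy E_n = -13.6057 × 2² / n² eV, so an emission n_i → n_f releases
ΔE = 13.6057 × 2² × (1/n_f² − 1/n_i²) eV.

Setting ΔE equal to the photon energy:
1/n_f² − 1/n_i² = 13.061472 / (13.6057 × 2²) = 0.24000000

Since 1/n_i² must be positive, we need 1/n_f² > 0.24000000, i.e. n_f ≤ 2. For each allowed n_f, solve n_i = (1/n_f² − 0.24000000)^(−1/2) and check whether it is a whole number:
  n_f = 1: 1/n_i² = 1.00000000 − 0.24000000 = 0.76000000 → n_i = 1.147  (not an integer) ✗
  n_f = 2: 1/n_i² = 0.25000000 − 0.24000000 = 0.01000000 → n_i = 10.000  → integer, n_i = 10 ✓

Only n_f = 2 gives an integer upper level, n_i = 10.

The transition is from n = 10 to n = 2 (emission).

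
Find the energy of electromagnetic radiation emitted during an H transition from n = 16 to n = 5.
0.49 eV

The energy levels are E_n = -13.6057 eV / n².

Energy at n = 16: E_16 = -13.6057 / 16² = -0.05315 eV
Energy at n = 5: E_5 = -13.6057 / 5² = -0.54423 eV

For emission (electron falling to lower state), the photon energy is:
E_photon = E_16 - E_5 = |-0.05315 - (-0.54423)|
E_photon = 0.49 eV

This energy is carried away by the emitted photon.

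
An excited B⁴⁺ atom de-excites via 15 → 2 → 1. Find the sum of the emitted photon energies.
338.6308 eV

The energy levels of B⁴⁺ are E_n = -13.6057 × 5² / n² eV.

First transition (15 → 2):
ΔE₁ = |E_2 - E_15|
ΔE₁ = |-85.0356250000 - (-1.5117444444)| = 83.5238806 eV

Second transition (2 → 1):
ΔE₂ = |E_1 - E_2|
ΔE₂ = |-340.1425000000 - (-85.0356250000)| = 255.1068750 eV

Total energy released:
E_total = ΔE₁ + ΔE₂ = 83.5238806 + 255.1068750 = 338.6308 eV

Note: This equals the direct transition 15 → 1: 338.6308 eV ✓
Energy is conserved regardless of the path taken.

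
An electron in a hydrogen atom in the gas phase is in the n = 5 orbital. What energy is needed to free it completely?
0.54 eV

The ionization energy is the energy needed to remove the electron completely (n → ∞).

For hydrogen, E_n = -13.6057 eV / n².

At n = 5: E_5 = -13.6057 / 5² = -0.54423 eV
At n = ∞: E_∞ = 0 eV

Ionization energy = E_∞ - E_5 = 0 - (-0.54423) = 0.54423 eV
Ionization energy ≈ 0.54 eV

This is also called the binding energy of the electron in state n = 5.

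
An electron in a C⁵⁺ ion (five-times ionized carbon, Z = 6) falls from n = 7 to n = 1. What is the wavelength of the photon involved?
2.58 nm

First, find the transition energy using E_n = -13.6057 Z² / n² eV:
E_7 = -13.6057 × 6² / 7² = -9.9960 eV
E_1 = -13.6057 × 6² / 1² = -489.8052 eV

Photon energy: |ΔE| = |E_1 - E_7| = 479.8092 eV

Convert to wavelength using E = hc/λ with hc = 1239.84 eV·nm:
λ = hc/E = 1239.84 eV·nm / 479.8092 eV
λ = 2.58 nm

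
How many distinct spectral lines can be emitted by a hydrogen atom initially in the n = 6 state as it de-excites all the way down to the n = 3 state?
6

The electron can occupy levels n = 3, 4, ..., 6 during de-excitation — that is m = 6 - 3 + 1 = 4 distinct levels.

The number of distinct spectral lines equals the number of ways to choose 2 of these m levels (each pair gives one possible emission transition):

Number of lines = m(m-1)/2 = 4×3/2 = 6

These correspond to all possible transitions between the 4 levels:
6 → 5, 6 → 4, 6 → 3, 5 → 4, 5 → 3, 4 → 3

Each transition produces a photon with a unique energy (and thus wavelength). This count does not depend on Z.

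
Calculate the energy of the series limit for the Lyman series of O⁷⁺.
870.764800 eV

The series limit corresponds to the transition from n = ∞ to n = 1.
This is the highest energy (shortest wavelength) transition in the Lyman series.

E_∞ = 0 eV
E_1 = -13.6057 × 8² / 1² = -870.764800 eV

Energy at series limit:
ΔE = E_∞ - E_1 = 0 - (-870.764800) = 870.764800 eV

This energy equals the ionization energy from the n = 1 state of O⁷⁺.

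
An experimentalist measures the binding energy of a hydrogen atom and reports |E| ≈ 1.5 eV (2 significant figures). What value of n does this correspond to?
n = 3

The exact energy levels follow E_n = -13.6057 eV / n².

The measured value (-1.5 eV) is reported to only 2 significant figures, so we must test candidate n values and see which one matches to that precision.

Candidate energies:
  n = 1:  E = -13.6057/1² = -13.60570 eV
  n = 2:  E = -13.6057/2² = -3.40143 eV
  n = 3:  E = -13.6057/3² = -1.51174 eV  ← matches
  n = 4:  E = -13.6057/4² = -0.85036 eV
  n = 5:  E = -13.6057/5² = -0.54423 eV

Checking against the measurement of -1.5 eV (2 sig figs), only n = 3 agrees:
E_3 = -1.51174 eV, which rounds to -1.5 eV ✓

Therefore n = 3.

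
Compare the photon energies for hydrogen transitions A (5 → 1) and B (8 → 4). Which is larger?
5 → 1

Calculate the energy for each transition:

Transition 5 → 1:
ΔE₁ = |E_1 - E_5| = |-13.6057/1² - (-13.6057/5²)|
ΔE₁ = |-13.605700000 - (-0.544228000)| = 13.061472 eV

Transition 8 → 4:
ΔE₂ = |E_4 - E_8| = |-13.6057/4² - (-13.6057/8²)|
ΔE₂ = |-0.850356250 - (-0.212589063)| = 0.637767 eV

Since 13.061472 eV > 0.637767 eV, the transition 5 → 1 emits the more energetic photon.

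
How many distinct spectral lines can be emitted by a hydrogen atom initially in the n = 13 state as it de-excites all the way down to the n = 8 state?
15

The electron can occupy levels n = 8, 9, ..., 13 during de-excitation — that is m = 13 - 8 + 1 = 6 distinct levels.

The number of distinct spectral lines equals the number of ways to choose 2 of these m levels (each pair gives one possible emission transition):

Number of lines = m(m-1)/2 = 6×5/2 = 15

These correspond to all possible transitions between the 6 levels:
13 → 12, 13 → 11, 13 → 10, 13 → 9, 13 → 8, 12 → 11, 12 → 10, 12 → 9...

Each transition produces a photon with a unique energy (and thus wavelength). This count does not depend on Z.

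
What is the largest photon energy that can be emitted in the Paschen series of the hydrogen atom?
1.51 eV

The series limit corresponds to the transition from n = ∞ to n = 3.
This is the highest energy (shortest wavelength) transition in the Paschen series.

E_∞ = 0 eV
E_3 = -13.6057 / 3² = -1.51 eV

Energy at series limit:
ΔE = E_∞ - E_3 = 0 - (-1.51) = 1.51 eV

This energy equals the ionization energy from the n = 3 state of hydrogen.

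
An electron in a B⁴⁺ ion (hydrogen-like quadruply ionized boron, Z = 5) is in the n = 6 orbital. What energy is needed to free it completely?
9.448 eV

The ionization energy is the energy needed to remove the electron completely (n → ∞).

For a hydrogen-like ion with Z = 5, E_n = -13.6057 Z² / n² eV.

At n = 6: E_6 = -13.6057 × 5² / 6² = -9.448403 eV
At n = ∞: E_∞ = 0 eV

Ionization energy = E_∞ - E_6 = 0 - (-9.448403) = 9.448403 eV
Ionization energy ≈ 9.448 eV

This is also called the binding energy of the electron in state n = 6.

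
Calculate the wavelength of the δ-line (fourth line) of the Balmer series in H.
410.069309 nm

The lines of a series are numbered from the longest wavelength (smallest ΔE) outward; the fourth line is the transition from n = n_f + 4 to n_f.
The Balmer series has all transitions ending at n_f = 2.

For H, the fourth line (δ-line) is the jump from n = 6 to n = 2:
E_6 = -13.6057 / 6² = -0.3779361111 eV
E_2 = -13.6057 / 2² = -3.4014250000 eV
ΔE = E_6 - E_2 = 3.0234888889 eV

λ = hc/E = 1239.84 eV·nm / 3.0234888889 eV
λ = 410.069309 nm

This is the δ-line of the Balmer series in H.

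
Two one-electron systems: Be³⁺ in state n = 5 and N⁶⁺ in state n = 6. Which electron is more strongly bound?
N⁶⁺ at n = 6 (E = -18.5189 eV)

Using E_n = -13.6057 Z² / n² eV:

Be³⁺ (Z = 4) at n = 5:
E = -13.6057 × 4² / 5² = -13.6057 × 16 / 25 = -8.7076480 eV

N⁶⁺ (Z = 7) at n = 6:
E = -13.6057 × 7² / 6² = -13.6057 × 49 / 36 = -18.5188694 eV

Since -18.5188694 eV < -8.7076480 eV,
N⁶⁺ at n = 6 is more tightly bound (requires more energy to ionize).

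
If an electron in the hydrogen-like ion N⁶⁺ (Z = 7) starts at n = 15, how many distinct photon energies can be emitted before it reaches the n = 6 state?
45

The electron can occupy levels n = 6, 7, ..., 15 during de-excitation — that is m = 15 - 6 + 1 = 10 distinct levels.

The number of distinct spectral lines equals the number of ways to choose 2 of these m levels (each pair gives one possible emission transition):

Number of lines = m(m-1)/2 = 10×9/2 = 45

These correspond to all possible transitions between the 10 levels:
15 → 14, 15 → 13, 15 → 12, 15 → 11, 15 → 10, 15 → 9, 15 → 8, 15 → 7...

Each transition produces a photon with a unique energy (and thus wavelength). This count does not depend on Z.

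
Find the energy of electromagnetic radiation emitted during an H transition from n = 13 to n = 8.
0.13 eV

The energy levels are E_n = -13.6057 eV / n².

Energy at n = 13: E_13 = -13.6057 / 13² = -0.08051 eV
Energy at n = 8: E_8 = -13.6057 / 8² = -0.21259 eV

For emission (electron falling to lower state), the photon energy is:
E_photon = E_13 - E_8 = |-0.08051 - (-0.21259)|
E_photon = 0.13 eV

This energy is carried away by the emitted photon.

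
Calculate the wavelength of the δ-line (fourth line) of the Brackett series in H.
1944.0323 nm

The lines of a series are numbered from the longest wavelength (smallest ΔE) outward; the fourth line is the transition from n = n_f + 4 to n_f.
The Brackett series has all transitions ending at n_f = 4.

For H, the fourth line (δ-line) is the jump from n = 8 to n = 4:
E_8 = -13.6057 / 8² = -0.2125890625 eV
E_4 = -13.6057 / 4² = -0.8503562500 eV
ΔE = E_8 - E_4 = 0.6377671875 eV

λ = hc/E = 1239.84 eV·nm / 0.6377671875 eV
λ = 1944.0323 nm

This is the δ-line of the Brackett series in H.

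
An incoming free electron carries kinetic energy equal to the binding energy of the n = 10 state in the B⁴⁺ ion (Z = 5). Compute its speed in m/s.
1.0938e+06 m/s (or 0.3649% of c)

The binding energy at n = 10 for B⁴⁺ is:
E_10 = -13.6057 × 5²/10² = -3.4014250 eV
|E_10| = 3.4014250 eV

Convert to Joules:
KE = 3.4014250 eV × (1.602177 × 10⁻¹⁹ J/eV) = 5.449685e-19 J

Using KE = ½mv²:
v = √(2·KE/m_e)
v = √(2 × 5.449685e-19 J / 9.10938 × 10⁻³¹ kg)
v = 1.0938e+06 m/s

This is approximately 0.3649% the speed of light.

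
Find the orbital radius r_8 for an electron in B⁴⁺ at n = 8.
0.6773 nm (or 6.7735 Å)

The Bohr radius formula is:
r_n = n² a₀ / Z

where a₀ = 0.0529177 nm is the Bohr radius.

For B⁴⁺ (Z = 5) at n = 8:
r_8 = 8² × 0.0529177 nm / 5
r_8 = 64 × 0.0529177 nm / 5
r_8 = 3.38673 nm / 5
r_8 = 0.6773 nm

The electron orbits at approximately 0.6773 nm from the nucleus.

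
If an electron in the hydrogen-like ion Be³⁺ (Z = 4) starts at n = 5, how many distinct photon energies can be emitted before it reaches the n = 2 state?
6

The electron can occupy levels n = 2, 3, ..., 5 during de-excitation — that is m = 5 - 2 + 1 = 4 distinct levels.

The number of distinct spectral lines equals the number of ways to choose 2 of these m levels (each pair gives one possible emission transition):

Number of lines = m(m-1)/2 = 4×3/2 = 6

These correspond to all possible transitions between the 4 levels:
5 → 4, 5 → 3, 5 → 2, 4 → 3, 4 → 2, 3 → 2

Each transition produces a photon with a unique energy (and thus wavelength). This count does not depend on Z.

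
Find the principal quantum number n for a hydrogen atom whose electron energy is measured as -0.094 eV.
n = 12

The exact energy levels follow E_n = -13.6057 eV / n².

The measured value (-0.094 eV) is reported to only 2 significant figures, so we must test candidate n values and see which one matches to that precision.

Candidate energies:
  n = 10:  E = -13.6057/10² = -0.136057 eV
  n = 11:  E = -13.6057/11² = -0.112444 eV
  n = 12:  E = -13.6057/12² = -0.094484 eV  ← matches
  n = 13:  E = -13.6057/13² = -0.080507 eV
  n = 14:  E = -13.6057/14² = -0.069417 eV

Checking against the measurement of -0.094 eV (2 sig figs), only n = 12 agrees:
E_12 = -0.094484 eV, which rounds to -0.094 eV ✓

Therefore n = 12.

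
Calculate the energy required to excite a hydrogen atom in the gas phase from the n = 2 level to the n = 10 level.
3.26537 eV

The energy levels of a hydrogen-like atom are E_n = -13.6057 eV / n².

Energy at n = 2: E_2 = -13.6057 / 2² = -3.40142500 eV
Energy at n = 10: E_10 = -13.6057 / 10² = -0.13605700 eV

The excitation energy is the difference:
ΔE = E_10 - E_2
ΔE = -0.13605700 - (-3.40142500)
ΔE = 3.26537 eV

Since this is positive, energy must be absorbed (photon absorption).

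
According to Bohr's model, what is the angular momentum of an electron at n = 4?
4.218e-34 J·s (or 4ℏ)

In the Bohr model, angular momentum is quantized:
L = nℏ

where ℏ = h/(2π) = 1.05457e-34 J·s

For n = 4:
L = 4 × 1.05457e-34 J·s
L = 4.218e-34 J·s

This can also be written as L = 4ℏ.
The angular momentum is an integer multiple of the reduced Planck constant.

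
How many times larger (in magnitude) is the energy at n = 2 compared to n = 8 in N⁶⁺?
16.0000

Using E_n = -13.6057 Z² / n² eV with Z = 7:

E_2 = -13.6057 × 7² / 2² = -666.6793 / 4 = -166.6698250000 eV
E_8 = -13.6057 × 7² / 8² = -666.6793 / 64 = -10.4168640625 eV

The ratio is:
E_2/E_8 = (-166.6698250000) / (-10.4168640625)
E_2/E_8 = (-666.6793/4) / (-666.6793/64)
E_2/E_8 = 64/4
E_2/E_8 = 16.0000
(Note: the Z² factors cancel in the ratio.)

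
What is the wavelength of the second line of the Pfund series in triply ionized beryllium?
290.70307 nm

The lines of a series are numbered from the longest wavelength (smallest ΔE) outward; the second line is the transition from n = n_f + 2 to n_f.
The Pfund series has all transitions ending at n_f = 5.

For Be³⁺ (Z = 4), the second line (β-line) is the jump from n = 7 to n = 5:
E_7 = -13.6057 × 4² / 7² = -4.442677551 eV
E_5 = -13.6057 × 4² / 5² = -8.707648000 eV
ΔE = E_7 - E_5 = 4.264970449 eV

λ = hc/E = 1239.84 eV·nm / 4.264970449 eV
λ = 290.70307 nm

This is the β-line of the Pfund series in Be³⁺.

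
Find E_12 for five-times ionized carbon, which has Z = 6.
-3.40 eV

For hydrogen-like ions, the energy levels scale with Z²:
E_n = -13.6057 Z² / n² eV

For C⁵⁺ (Z = 6) at n = 12:
E_12 = -13.6057 × 6² / 12²
E_12 = -13.6057 × 36 / 144
E_12 = -489.8052 / 144
E_12 = -3.40 eV

The energy is 36 times more negative than hydrogen at the same n due to the stronger nuclear charge.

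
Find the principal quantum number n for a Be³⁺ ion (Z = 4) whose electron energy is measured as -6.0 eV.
n = 6

The exact energy levels follow E_n = -13.6057 Z² / n² eV with Z = 4.

The measured value (-6.0 eV) is reported to only 2 significant figures, so we must test candidate n values and see which one matches to that precision.

Candidate energies:
  n = 4:  E = -13.6057 × 4² / 4² = -13.60570 eV
  n = 5:  E = -13.6057 × 4² / 5² = -8.70765 eV
  n = 6:  E = -13.6057 × 4² / 6² = -6.04698 eV  ← matches
  n = 7:  E = -13.6057 × 4² / 7² = -4.44268 eV
  n = 8:  E = -13.6057 × 4² / 8² = -3.40143 eV

Checking against the measurement of -6.0 eV (2 sig figs), only n = 6 agrees:
E_6 = -6.04698 eV, which rounds to -6.0 eV ✓

Therefore n = 6.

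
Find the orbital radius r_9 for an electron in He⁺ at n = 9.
2.14317 nm (or 21.43168 Å)

The Bohr radius formula is:
r_n = n² a₀ / Z

where a₀ = 0.05291772 nm is the Bohr radius.

For He⁺ (Z = 2) at n = 9:
r_9 = 9² × 0.05291772 nm / 2
r_9 = 81 × 0.05291772 nm / 2
r_9 = 4.286335 nm / 2
r_9 = 2.14317 nm

The electron orbits at approximately 2.14317 nm from the nucleus.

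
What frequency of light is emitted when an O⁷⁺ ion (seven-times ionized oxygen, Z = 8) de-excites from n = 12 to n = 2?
5.12e+16 Hz

First, find the transition energy:
E_12 = -13.6057 × 8² / 12² = -6.04698 eV
E_2 = -13.6057 × 8² / 2² = -217.69120 eV
|ΔE| = |E_2 - E_12| = 211.64422 eV

Convert to Joules: E = 211.64422 eV × (1.602177 × 10⁻¹⁹ J/eV) = 3.3909e-17 J

Using E = hf:
f = E/h = 3.3909e-17 J / (6.62607 × 10⁻³⁴ J·s)
f = 5.12e+16 Hz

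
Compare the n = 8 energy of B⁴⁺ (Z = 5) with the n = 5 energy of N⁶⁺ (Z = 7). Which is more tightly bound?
N⁶⁺ at n = 5 (E = -26.667172 eV)

Using E_n = -13.6057 Z² / n² eV:

B⁴⁺ (Z = 5) at n = 8:
E = -13.6057 × 5² / 8² = -13.6057 × 25 / 64 = -5.314726563 eV

N⁶⁺ (Z = 7) at n = 5:
E = -13.6057 × 7² / 5² = -13.6057 × 49 / 25 = -26.667172000 eV

Since -26.667172000 eV < -5.314726563 eV,
N⁶⁺ at n = 5 is more tightly bound (requires more energy to ionize).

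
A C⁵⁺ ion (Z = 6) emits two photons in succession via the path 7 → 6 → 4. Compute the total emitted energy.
20.616801 eV

The energy levels of C⁵⁺ are E_n = -13.6057 × 6² / n² eV.

First transition (7 → 6):
ΔE₁ = |E_6 - E_7|
ΔE₁ = |-13.605700000000 - (-9.996024489796)| = 3.609675510 eV

Second transition (6 → 4):
ΔE₂ = |E_4 - E_6|
ΔE₂ = |-30.612825000000 - (-13.605700000000)| = 17.007125000 eV

Total energy released:
E_total = ΔE₁ + ΔE₂ = 3.609675510 + 17.007125000 = 20.616801 eV

Note: This equals the direct transition 7 → 4: 20.616801 eV ✓
Energy is conserved regardless of the path taken.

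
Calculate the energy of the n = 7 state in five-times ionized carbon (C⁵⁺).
-9.99602 eV

For hydrogen-like ions, the energy levels scale with Z²:
E_n = -13.6057 Z² / n² eV

For C⁵⁺ (Z = 6) at n = 7:
E_7 = -13.6057 × 6² / 7²
E_7 = -13.6057 × 36 / 49
E_7 = -489.8052 / 49
E_7 = -9.99602 eV

The energy is 36 times more negative than hydrogen at the same n due to the stronger nuclear charge.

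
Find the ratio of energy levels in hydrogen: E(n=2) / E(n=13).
42.2500

Using E_n = -13.6057 Z² / n² eV with Z = 1:

E_2 = -13.6057 / 2² = -13.6057 / 4 = -3.4014250000 eV
E_13 = -13.6057 / 13² = -13.6057 / 169 = -0.0805071006 eV

The ratio is:
E_2/E_13 = (-3.4014250000) / (-0.0805071006)
E_2/E_13 = (-13.6057/4) / (-13.6057/169)
E_2/E_13 = 169/4
E_2/E_13 = 42.2500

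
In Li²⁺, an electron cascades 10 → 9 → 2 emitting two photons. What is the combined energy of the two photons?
29.3883 eV

The energy levels of Li²⁺ are E_n = -13.6057 × 3² / n² eV.

First transition (10 → 9):
ΔE₁ = |E_9 - E_10|
ΔE₁ = |-1.5117444444 - (-1.2245130000)| = 0.2872314 eV

Second transition (9 → 2):
ΔE₂ = |E_2 - E_9|
ΔE₂ = |-30.6128250000 - (-1.5117444444)| = 29.1010806 eV

Total energy released:
E_total = ΔE₁ + ΔE₂ = 0.2872314 + 29.1010806 = 29.3883 eV

Note: This equals the direct transition 10 → 2: 29.3883 eV ✓
Energy is conserved regardless of the path taken.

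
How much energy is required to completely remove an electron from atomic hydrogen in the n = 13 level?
0.0805 eV

The ionization energy is the energy needed to remove the electron completely (n → ∞).

For hydrogen, E_n = -13.6057 eV / n².

At n = 13: E_13 = -13.6057 / 13² = -0.0805071 eV
At n = ∞: E_∞ = 0 eV

Ionization energy = E_∞ - E_13 = 0 - (-0.0805071) = 0.0805071 eV
Ionization energy ≈ 0.0805 eV

This is also called the binding energy of the electron in state n = 13.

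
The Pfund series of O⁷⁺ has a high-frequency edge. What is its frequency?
8.4220e+15 Hz

The series limit corresponds to the transition from n = ∞ to n = 5.
This is the highest energy (shortest wavelength) transition in the Pfund series.

E_∞ = 0 eV
E_5 = -13.6057 × 8² / 5² = -34.83059200 eV

Energy at series limit:
ΔE = E_∞ - E_5 = 0 - (-34.83059200) = 34.83059200 eV
E = 34.83059200 eV × (1.602177 × 10⁻¹⁹ J/eV) = 5.580477e-18 J
f = E/h = 5.580477e-18 J / (6.62607 × 10⁻³⁴ J·s) = 8.4220e+15 Hz

This energy equals the ionization energy from the n = 5 state of O⁷⁺.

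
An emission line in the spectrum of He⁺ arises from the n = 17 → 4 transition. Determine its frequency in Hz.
7.76927e+14 Hz

First, find the transition energy:
E_17 = -13.6057 × 2² / 17² = -0.18831419 eV
E_4 = -13.6057 × 2² / 4² = -3.40142500 eV
|ΔE| = |E_4 - E_17| = 3.21311081 eV

Convert to Joules: E = 3.21311081 eV × (1.602177 × 10⁻¹⁹ J/eV) = 5.1479722e-19 J

Using E = hf:
f = E/h = 5.1479722e-19 J / (6.62607 × 10⁻³⁴ J·s)
f = 7.76927e+14 Hz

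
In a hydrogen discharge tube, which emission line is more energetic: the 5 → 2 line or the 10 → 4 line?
5 → 2

Calculate the energy for each transition:

Transition 5 → 2:
ΔE₁ = |E_2 - E_5| = |-13.6057/2² - (-13.6057/5²)|
ΔE₁ = |-3.4014250000 - (-0.5442280000)| = 2.8571970 eV

Transition 10 → 4:
ΔE₂ = |E_4 - E_10| = |-13.6057/4² - (-13.6057/10²)|
ΔE₂ = |-0.8503562500 - (-0.1360570000)| = 0.7142993 eV

Since 2.8571970 eV > 0.7142993 eV, the transition 5 → 2 emits the more energetic photon.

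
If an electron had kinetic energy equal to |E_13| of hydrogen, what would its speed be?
1.683e+05 m/s (or 0.0561% of c)

The binding energy at n = 13 for hydrogen is:
E_13 = -13.6057/13² = -0.08050710 eV
|E_13| = 0.08050710 eV

Convert to Joules:
KE = 0.08050710 eV × (1.602177 × 10⁻¹⁹ J/eV) = 1.28987e-20 J

Using KE = ½mv²:
v = √(2·KE/m_e)
v = √(2 × 1.28987e-20 J / 9.10938 × 10⁻³¹ kg)
v = 1.683e+05 m/s

This is approximately 0.0561% the speed of light.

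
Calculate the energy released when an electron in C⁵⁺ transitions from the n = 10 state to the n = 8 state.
2.755154 eV

The energy levels are E_n = -13.6057 Z² eV / n².

Energy at n = 10: E_10 = -13.6057 × 6² / 10² = -4.898052000 eV
Energy at n = 8: E_8 = -13.6057 × 6² / 8² = -7.653206250 eV

For emission (electron falling to lower state), the photon energy is:
E_photon = E_10 - E_8 = |-4.898052000 - (-7.653206250)|
E_photon = 2.755154 eV

This energy is carried away by the emitted photon.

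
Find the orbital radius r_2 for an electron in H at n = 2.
0.211671 nm (or 2.116709 Å)

The Bohr radius formula is:
r_n = n² a₀ / Z

where a₀ = 0.052917721 nm is the Bohr radius.

For H (Z = 1) at n = 2:
r_2 = 2² × 0.052917721 nm / 1
r_2 = 4 × 0.052917721 nm / 1
r_2 = 0.2116709 nm / 1
r_2 = 0.211671 nm

The electron orbits at approximately 0.211671 nm from the nucleus.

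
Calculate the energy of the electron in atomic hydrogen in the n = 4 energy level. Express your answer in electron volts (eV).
-0.850 eV

The energy levels of a hydrogen-like atom are given by:
E_n = -13.6057 eV / n²

For n = 4:
E_4 = -13.6057 eV / 4²
E_4 = -13.6057 eV / 16
E_4 = -0.850 eV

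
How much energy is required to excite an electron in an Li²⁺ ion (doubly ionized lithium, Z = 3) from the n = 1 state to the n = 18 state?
122.07336 eV

The energy levels of a hydrogen-like atom are E_n = -13.6057 Z² eV / n².

Energy at n = 1: E_1 = -13.6057 × 3² / 1² = -122.45130000 eV
Energy at n = 18: E_18 = -13.6057 × 3² / 18² = -0.37793611 eV

The excitation energy is the difference:
ΔE = E_18 - E_1
ΔE = -0.37793611 - (-122.45130000)
ΔE = 122.07336 eV

Since this is positive, energy must be absorbed (photon absorption).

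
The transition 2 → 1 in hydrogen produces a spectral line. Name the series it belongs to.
Lyman series

The spectral series in hydrogen are named based on the final (lower) energy level:
- Lyman series: n_final = 1 (ultraviolet)
- Balmer series: n_final = 2 (visible/near-UV)
- Paschen series: n_final = 3 (infrared)
- Brackett series: n_final = 4 (infrared)
- Pfund series: n_final = 5 (far infrared)

Since this transition ends at n = 1, it belongs to the Lyman series.

For reference, this 2 → 1 line has photon energy
ΔE = 13.6057 eV × (1/1² - 1/2²) = 10.204275000 eV,
corresponding to wavelength λ = hc/ΔE = 1239.84 eV·nm / 10.204275000 eV = 121.502018 nm in the ultraviolet region.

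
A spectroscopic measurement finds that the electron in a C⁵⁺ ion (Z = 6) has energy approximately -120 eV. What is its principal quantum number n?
n = 2

The exact energy levels follow E_n = -13.6057 Z² / n² eV with Z = 6.

The measured value (-120 eV) is reported to only 2 significant figures, so we must test candidate n values and see which one matches to that precision.

Candidate energies:
  n = 1:  E = -13.6057 × 6² / 1² = -489.80520 eV
  n = 2:  E = -13.6057 × 6² / 2² = -122.45130 eV  ← matches
  n = 3:  E = -13.6057 × 6² / 3² = -54.42280 eV
  n = 4:  E = -13.6057 × 6² / 4² = -30.61283 eV

Checking against the measurement of -120 eV (2 sig figs), only n = 2 agrees:
E_2 = -122.45130 eV, which rounds to -120 eV ✓

Therefore n = 2.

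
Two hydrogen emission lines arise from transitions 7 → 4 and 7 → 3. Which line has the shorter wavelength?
7 → 3

Calculate the energy for each transition:

Transition 7 → 4:
ΔE₁ = |E_4 - E_7| = |-13.6057/4² - (-13.6057/7²)|
ΔE₁ = |-0.85035625 - (-0.27766735)| = 0.57269 eV

Transition 7 → 3:
ΔE₂ = |E_3 - E_7| = |-13.6057/3² - (-13.6057/7²)|
ΔE₂ = |-1.51174444 - (-0.27766735)| = 1.23408 eV

Since 1.23408 eV > 0.57269 eV, the transition 7 → 3 emits the more energetic photon.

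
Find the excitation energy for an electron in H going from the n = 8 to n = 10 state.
0.08 eV

The energy levels of a hydrogen-like atom are E_n = -13.6057 eV / n².

Energy at n = 8: E_8 = -13.6057 / 8² = -0.21259 eV
Energy at n = 10: E_10 = -13.6057 / 10² = -0.13606 eV

The excitation energy is the difference:
ΔE = E_10 - E_8
ΔE = -0.13606 - (-0.21259)
ΔE = 0.08 eV

Since this is positive, energy must be absorbed (photon absorption).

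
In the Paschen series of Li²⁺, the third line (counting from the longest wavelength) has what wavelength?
121.50202 nm

The lines of a series are numbered from the longest wavelength (smallest ΔE) outward; the third line is the transition from n = n_f + 3 to n_f.
The Paschen series has all transitions ending at n_f = 3.

For Li²⁺ (Z = 3), the third line (γ-line) is the jump from n = 6 to n = 3:
E_6 = -13.6057 × 3² / 6² = -3.40142500 eV
E_3 = -13.6057 × 3² / 3² = -13.60570000 eV
ΔE = E_6 - E_3 = 10.20427500 eV

λ = hc/E = 1239.84 eV·nm / 10.20427500 eV
λ = 121.50202 nm

This is the γ-line of the Paschen series in Li²⁺.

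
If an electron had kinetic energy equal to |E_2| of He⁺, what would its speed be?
2.18769e+06 m/s (or 0.730% of c)

The binding energy at n = 2 for He⁺ is:
E_2 = -13.6057 × 2²/2² = -13.6057000 eV
|E_2| = 13.6057000 eV

Convert to Joules:
KE = 13.6057000 eV × (1.602177 × 10⁻¹⁹ J/eV) = 2.1798740e-18 J

Using KE = ½mv²:
v = √(2·KE/m_e)
v = √(2 × 2.1798740e-18 J / 9.10938 × 10⁻³¹ kg)
v = 2.18769e+06 m/s

This is approximately 0.730% the speed of light.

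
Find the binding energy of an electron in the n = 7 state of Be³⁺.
4.442678 eV

The ionization energy is the energy needed to remove the electron completely (n → ∞).

For a hydrogen-like ion with Z = 4, E_n = -13.6057 Z² / n² eV.

At n = 7: E_7 = -13.6057 × 4² / 7² = -4.442677551 eV
At n = ∞: E_∞ = 0 eV

Ionization energy = E_∞ - E_7 = 0 - (-4.442677551) = 4.442677551 eV
Ionization energy ≈ 4.442678 eV

This is also called the binding energy of the electron in state n = 7.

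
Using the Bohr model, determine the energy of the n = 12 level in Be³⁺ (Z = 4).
-1.511744 eV

For hydrogen-like ions, the energy levels scale with Z²:
E_n = -13.6057 Z² / n² eV

For Be³⁺ (Z = 4) at n = 12:
E_12 = -13.6057 × 4² / 12²
E_12 = -13.6057 × 16 / 144
E_12 = -217.6912 / 144
E_12 = -1.511744 eV

The energy is 16 times more negative than hydrogen at the same n due to the stronger nuclear charge.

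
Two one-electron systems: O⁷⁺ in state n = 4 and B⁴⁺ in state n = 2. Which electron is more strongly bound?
B⁴⁺ at n = 2 (E = -85.04 eV)

Using E_n = -13.6057 Z² / n² eV:

O⁷⁺ (Z = 8) at n = 4:
E = -13.6057 × 8² / 4² = -13.6057 × 64 / 16 = -54.42280 eV

B⁴⁺ (Z = 5) at n = 2:
E = -13.6057 × 5² / 2² = -13.6057 × 25 / 4 = -85.03563 eV

Since -85.03563 eV < -54.42280 eV,
B⁴⁺ at n = 2 is more tightly bound (requires more energy to ionize).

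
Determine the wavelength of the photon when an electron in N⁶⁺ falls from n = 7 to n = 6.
252.3503 nm

First, find the transition energy using E_n = -13.6057 Z² / n² eV:
E_7 = -13.6057 × 7² / 7² = -13.60570000 eV
E_6 = -13.6057 × 7² / 6² = -18.51886944 eV

Photon energy: |ΔE| = |E_6 - E_7| = 4.91316944 eV

Convert to wavelength using E = hc/λ with hc = 1239.84 eV·nm:
λ = hc/E = 1239.84 eV·nm / 4.91316944 eV
λ = 252.3503 nm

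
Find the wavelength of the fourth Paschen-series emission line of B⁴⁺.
40.1868 nm

The lines of a series are numbered from the longest wavelength (smallest ΔE) outward; the fourth line is the transition from n = n_f + 4 to n_f.
The Paschen series has all transitions ending at n_f = 3.

For B⁴⁺ (Z = 5), the fourth line (δ-line) is the jump from n = 7 to n = 3:
E_7 = -13.6057 × 5² / 7² = -6.941684 eV
E_3 = -13.6057 × 5² / 3² = -37.793611 eV
ΔE = E_7 - E_3 = 30.851927 eV

λ = hc/E = 1239.84 eV·nm / 30.851927 eV
λ = 40.1868 nm

This is the δ-line of the Paschen series in B⁴⁺.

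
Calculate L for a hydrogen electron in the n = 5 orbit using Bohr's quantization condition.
5.273e-34 J·s (or 5ℏ)

In the Bohr model, angular momentum is quantized:
L = nℏ

where ℏ = h/(2π) = 1.05457e-34 J·s

For n = 5:
L = 5 × 1.05457e-34 J·s
L = 5.273e-34 J·s

This can also be written as L = 5ℏ.
The angular momentum is an integer multiple of the reduced Planck constant.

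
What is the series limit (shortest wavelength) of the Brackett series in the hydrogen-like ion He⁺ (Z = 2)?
364.51 nm

The series limit corresponds to the transition from n = ∞ to n = 4.
This is the highest energy (shortest wavelength) transition in the Brackett series.

E_∞ = 0 eV
E_4 = -13.6057 × 2² / 4² = -3.401425 eV

Energy at series limit:
ΔE = E_∞ - E_4 = 0 - (-3.401425) = 3.401425 eV
λ = hc/E = 1239.84 eV·nm / 3.401425 eV = 364.51 nm

This energy equals the ionization energy from the n = 4 state of He⁺.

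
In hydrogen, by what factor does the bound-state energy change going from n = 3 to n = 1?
9.00000

Using E_n = -13.6057 Z² / n² eV with Z = 1:

E_1 = -13.6057 / 1² = -13.6057 / 1 = -13.60570000000 eV
E_3 = -13.6057 / 3² = -13.6057 / 9 = -1.51174444444 eV

The ratio is:
E_1/E_3 = (-13.60570000000) / (-1.51174444444)
E_1/E_3 = (-13.6057/1) / (-13.6057/9)
E_1/E_3 = 9/1
E_1/E_3 = 9.00000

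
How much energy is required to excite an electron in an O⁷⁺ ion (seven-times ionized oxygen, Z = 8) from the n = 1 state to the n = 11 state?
863.568 eV

The energy levels of a hydrogen-like atom are E_n = -13.6057 Z² eV / n².

Energy at n = 1: E_1 = -13.6057 × 8² / 1² = -870.764800 eV
Energy at n = 11: E_11 = -13.6057 × 8² / 11² = -7.196403 eV

The excitation energy is the difference:
ΔE = E_11 - E_1
ΔE = -7.196403 - (-870.764800)
ΔE = 863.568 eV

Since this is positive, energy must be absorbed (photon absorption).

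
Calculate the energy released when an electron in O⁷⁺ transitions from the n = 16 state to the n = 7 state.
14.3693 eV

The energy levels are E_n = -13.6057 Z² eV / n².

Energy at n = 16: E_16 = -13.6057 × 8² / 16² = -3.4014250 eV
Energy at n = 7: E_7 = -13.6057 × 8² / 7² = -17.7707102 eV

For emission (electron falling to lower state), the photon energy is:
E_photon = E_16 - E_7 = |-3.4014250 - (-17.7707102)|
E_photon = 14.3693 eV

This energy is carried away by the emitted photon.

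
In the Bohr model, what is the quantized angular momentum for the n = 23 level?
2.43e-33 J·s (or 23ℏ)

In the Bohr model, angular momentum is quantized:
L = nℏ

where ℏ = h/(2π) = 1.0546e-34 J·s

For n = 23:
L = 23 × 1.0546e-34 J·s
L = 2.43e-33 J·s

This can also be written as L = 23ℏ.
The angular momentum is an integer multiple of the reduced Planck constant.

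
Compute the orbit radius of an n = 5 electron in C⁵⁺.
0.2205 nm (or 2.2049 Å)

The Bohr radius formula is:
r_n = n² a₀ / Z

where a₀ = 0.0529177 nm is the Bohr radius.

For C⁵⁺ (Z = 6) at n = 5:
r_5 = 5² × 0.0529177 nm / 6
r_5 = 25 × 0.0529177 nm / 6
r_5 = 1.32294 nm / 6
r_5 = 0.2205 nm

The electron orbits at approximately 0.2205 nm from the nucleus.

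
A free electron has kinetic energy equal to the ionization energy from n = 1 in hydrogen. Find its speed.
2.188e+06 m/s (or 0.729735% of c)

The binding energy at n = 1 for hydrogen is:
E_1 = -13.6057/1² = -13.60570000 eV
|E_1| = 13.60570000 eV

Convert to Joules:
KE = 13.60570000 eV × (1.602177 × 10⁻¹⁹ J/eV) = 2.17987e-18 J

Using KE = ½mv²:
v = √(2·KE/m_e)
v = √(2 × 2.17987e-18 J / 9.10938 × 10⁻³¹ kg)
v = 2.188e+06 m/s

This is approximately 0.729735% the speed of light.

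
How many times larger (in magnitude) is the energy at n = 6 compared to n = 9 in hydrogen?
2.25

Using E_n = -13.6057 Z² / n² eV with Z = 1:

E_6 = -13.6057 / 6² = -13.6057 / 36 = -0.37793611 eV
E_9 = -13.6057 / 9² = -13.6057 / 81 = -0.16797160 eV

The ratio is:
E_6/E_9 = (-0.37793611) / (-0.16797160)
E_6/E_9 = (-13.6057/36) / (-13.6057/81)
E_6/E_9 = 81/36
E_6/E_9 = 2.25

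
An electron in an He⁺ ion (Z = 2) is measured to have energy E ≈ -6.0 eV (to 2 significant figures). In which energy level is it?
n = 3

The exact energy levels follow E_n = -13.6057 Z² / n² eV with Z = 2.

The measured value (-6.0 eV) is reported to only 2 significant figures, so we must test candidate n values and see which one matches to that precision.

Candidate energies:
  n = 1:  E = -13.6057 × 2² / 1² = -54.42280 eV
  n = 2:  E = -13.6057 × 2² / 2² = -13.60570 eV
  n = 3:  E = -13.6057 × 2² / 3² = -6.04698 eV  ← matches
  n = 4:  E = -13.6057 × 2² / 4² = -3.40143 eV
  n = 5:  E = -13.6057 × 2² / 5² = -2.17691 eV

Checking against the measurement of -6.0 eV (2 sig figs), only n = 3 agrees:
E_3 = -6.04698 eV, which rounds to -6.0 eV ✓

Therefore n = 3.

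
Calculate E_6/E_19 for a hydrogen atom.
10.02778

Using E_n = -13.6057 Z² / n² eV with Z = 1:

E_6 = -13.6057 / 6² = -13.6057 / 36 = -0.37793611111 eV
E_19 = -13.6057 / 19² = -13.6057 / 361 = -0.03768891967 eV

The ratio is:
E_6/E_19 = (-0.37793611111) / (-0.03768891967)
E_6/E_19 = (-13.6057/36) / (-13.6057/361)
E_6/E_19 = 361/36
E_6/E_19 = 10.02778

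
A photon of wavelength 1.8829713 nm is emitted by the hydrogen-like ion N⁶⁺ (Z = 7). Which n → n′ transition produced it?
n = 9 → n = 1

First, find the photon energy from the wavelength (hc = 1239.84 eV·nm):
E = hc/λ = 1239.84 eV·nm / 1.8829713 nm = 658.44870 eV

The energy levels of N⁶⁺ satisfy E_n = -13.6057 × 7² / n² eV, so an emission n_i → n_f releases
ΔE = 13.6057 × 7² × (1/n_f² − 1/n_i²) eV.

Setting ΔE equal to the photon energy:
1/n_f² − 1/n_i² = 658.44870 / (13.6057 × 7²) = 0.98765433

Since 1/n_i² must be positive, we need 1/n_f² > 0.98765433, i.e. n_f ≤ 1. For each allowed n_f, solve n_i = (1/n_f² − 0.98765433)^(−1/2) and check whether it is a whole number:
  n_f = 1: 1/n_i² = 1.00000000 − 0.98765433 = 0.01234567 → n_i = 9.000  → integer, n_i = 9 ✓

Only n_f = 1 gives an integer upper level, n_i = 9.

The transition is from n = 9 to n = 1 (emission).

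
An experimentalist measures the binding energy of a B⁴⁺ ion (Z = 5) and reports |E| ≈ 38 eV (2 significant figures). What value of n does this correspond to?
n = 3

The exact energy levels follow E_n = -13.6057 Z² / n² eV with Z = 5.

The measured value (-38 eV) is reported to only 2 significant figures, so we must test candidate n values and see which one matches to that precision.

Candidate energies:
  n = 1:  E = -13.6057 × 5² / 1² = -340.14250 eV
  n = 2:  E = -13.6057 × 5² / 2² = -85.03563 eV
  n = 3:  E = -13.6057 × 5² / 3² = -37.79361 eV  ← matches
  n = 4:  E = -13.6057 × 5² / 4² = -21.25891 eV
  n = 5:  E = -13.6057 × 5² / 5² = -13.60570 eV

Checking against the measurement of -38 eV (2 sig figs), only n = 3 agrees:
E_3 = -37.79361 eV, which rounds to -38 eV ✓

Therefore n = 3.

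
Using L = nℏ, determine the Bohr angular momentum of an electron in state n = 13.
1.371e-33 J·s (or 13ℏ)

In the Bohr model, angular momentum is quantized:
L = nℏ

where ℏ = h/(2π) = 1.05457e-34 J·s

For n = 13:
L = 13 × 1.05457e-34 J·s
L = 1.371e-33 J·s

This can also be written as L = 13ℏ.
The angular momentum is an integer multiple of the reduced Planck constant.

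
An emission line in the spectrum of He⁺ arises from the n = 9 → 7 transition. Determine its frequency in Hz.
1.061e+14 Hz

First, find the transition energy:
E_9 = -13.6057 × 2² / 9² = -0.6718864 eV
E_7 = -13.6057 × 2² / 7² = -1.1106694 eV
|ΔE| = |E_7 - E_9| = 0.4387830 eV

Convert to Joules: E = 0.4387830 eV × (1.602177 × 10⁻¹⁹ J/eV) = 7.03008e-20 J

Using E = hf:
f = E/h = 7.03008e-20 J / (6.62607 × 10⁻³⁴ J·s)
f = 1.061e+14 Hz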